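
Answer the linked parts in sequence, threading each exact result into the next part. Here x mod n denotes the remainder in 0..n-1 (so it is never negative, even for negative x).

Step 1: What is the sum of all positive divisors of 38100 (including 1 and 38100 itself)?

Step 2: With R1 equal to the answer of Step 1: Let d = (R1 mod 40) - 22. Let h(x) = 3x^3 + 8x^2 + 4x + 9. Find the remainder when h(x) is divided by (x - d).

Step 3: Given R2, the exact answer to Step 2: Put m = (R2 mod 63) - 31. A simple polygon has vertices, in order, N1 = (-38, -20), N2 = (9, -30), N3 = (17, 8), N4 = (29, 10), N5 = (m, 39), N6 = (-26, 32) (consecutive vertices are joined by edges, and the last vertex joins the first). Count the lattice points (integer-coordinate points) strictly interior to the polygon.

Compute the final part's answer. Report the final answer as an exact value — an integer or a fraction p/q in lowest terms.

Step 1: 38100 = 2^2 * 3 * 5^2 * 127; sigma = (1 + 2 + 4) * (1 + 3) * (1 + 5 + 25) * (1 + 127) = 7 * 4 * 31 * 128 = 111104; answer 111104
Step 2: R1 = 111104; d = 2; remainder = value at the root: 3*(2)^3 + 8*(2)^2 + 4*(2)^1 + 9 = (24) + (32) + (8) + (9) = 73; answer 73
Step 3: R2 = 73; m = -21; cross terms: (-38*-30 - 9*-20)=1320, (9*8 - 17*-30)=582, (17*10 - 29*8)=-62, (29*39 - -21*10)=1341, (-21*32 - -26*39)=342, (-26*-20 - -38*32)=1736; twice the area = |5259| = 5259; area = 5259/2; boundary points = 1 + 2 + 2 + 1 + 1 + 4 = 11; strictly interior points = area - boundary/2 + 1 = 2625; answer 2625

2625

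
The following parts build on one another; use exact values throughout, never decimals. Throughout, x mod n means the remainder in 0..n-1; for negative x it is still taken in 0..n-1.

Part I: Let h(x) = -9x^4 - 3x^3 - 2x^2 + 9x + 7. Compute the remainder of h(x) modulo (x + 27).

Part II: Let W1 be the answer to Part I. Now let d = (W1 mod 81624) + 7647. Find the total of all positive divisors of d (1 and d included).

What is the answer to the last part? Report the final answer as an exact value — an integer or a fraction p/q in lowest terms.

Part I: remainder = value at the root: -9*(-27)^4 - 3*(-27)^3 - 2*(-27)^2 + 9*(-27)^1 + 7 = (-4782969) + (59049) + (-1458) + (-243) + (7) = -4725614; answer -4725614
Part II: W1 = -4725614; d = 16225; 16225 = 5^2 * 11 * 59; sigma = (1 + 5 + 25) * (1 + 11) * (1 + 59) = 31 * 12 * 60 = 22320; answer 22320

22320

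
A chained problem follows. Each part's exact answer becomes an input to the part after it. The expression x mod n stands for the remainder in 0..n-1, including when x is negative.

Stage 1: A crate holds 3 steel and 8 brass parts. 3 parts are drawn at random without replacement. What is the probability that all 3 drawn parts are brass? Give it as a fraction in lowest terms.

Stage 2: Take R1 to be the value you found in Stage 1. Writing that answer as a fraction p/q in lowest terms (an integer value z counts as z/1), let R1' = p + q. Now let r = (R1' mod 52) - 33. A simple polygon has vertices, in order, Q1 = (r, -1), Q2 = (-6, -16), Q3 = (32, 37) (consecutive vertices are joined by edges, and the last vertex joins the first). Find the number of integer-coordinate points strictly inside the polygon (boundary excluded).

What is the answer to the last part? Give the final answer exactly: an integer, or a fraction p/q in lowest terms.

Stage 1: total draws C(11,3) = 165; favorable C(8,3) = 56; P = 56/165; answer 56/165
Stage 2: R1 = 56/165; threaded value p + q = 221; r = -20; cross terms: (-20*-16 - -6*-1)=314, (-6*37 - 32*-16)=290, (32*-1 - -20*37)=708; twice the area = |1312| = 1312; area = 656; boundary points = 1 + 1 + 2 = 4; strictly interior points = area - boundary/2 + 1 = 655; answer 655

655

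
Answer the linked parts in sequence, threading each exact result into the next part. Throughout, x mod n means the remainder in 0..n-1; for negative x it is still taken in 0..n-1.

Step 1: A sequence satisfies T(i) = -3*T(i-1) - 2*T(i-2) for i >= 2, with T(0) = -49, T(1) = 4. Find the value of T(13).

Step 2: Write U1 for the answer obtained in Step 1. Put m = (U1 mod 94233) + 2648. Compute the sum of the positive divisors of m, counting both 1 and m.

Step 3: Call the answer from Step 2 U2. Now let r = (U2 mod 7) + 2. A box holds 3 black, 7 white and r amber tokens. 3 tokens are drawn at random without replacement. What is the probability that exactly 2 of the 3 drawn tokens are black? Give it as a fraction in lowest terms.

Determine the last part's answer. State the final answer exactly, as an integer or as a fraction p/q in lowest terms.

15/272

Step 1: T(2) = -3*(4) - 2*(-49) = 86; iterating: T(2)=86, T(3)=-266, T(4)=626, T(5)=-1346, T(6)=2786, T(7)=-5666, T(8)=11426, T(9)=-22946, T(10)=45986, T(11)=-92066, T(12)=184226, T(13)=-368546; answer -368546
Step 2: U1 = -368546; m = 11034; 11034 = 2 * 3^2 * 613; sigma = (1 + 2) * (1 + 3 + 9) * (1 + 613) = 3 * 13 * 614 = 23946; answer 23946
Step 3: U2 = 23946; r = 8; total draws C(18,3) = 816; favorable C(3,2)*C(15,1) = 45; P = 15/272; answer 15/272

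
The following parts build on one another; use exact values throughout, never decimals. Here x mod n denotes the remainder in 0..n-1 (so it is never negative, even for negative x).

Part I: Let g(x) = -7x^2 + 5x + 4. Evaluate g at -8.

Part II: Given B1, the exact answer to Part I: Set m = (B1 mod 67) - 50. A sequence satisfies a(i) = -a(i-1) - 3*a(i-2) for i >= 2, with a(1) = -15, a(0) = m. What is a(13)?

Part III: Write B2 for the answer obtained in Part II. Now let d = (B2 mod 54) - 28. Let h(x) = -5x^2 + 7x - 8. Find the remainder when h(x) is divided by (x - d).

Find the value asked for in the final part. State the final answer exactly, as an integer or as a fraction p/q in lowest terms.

Part I: -7*(-8)^2 + 5*(-8)^1 + 4 = (-448) + (-40) + (4) = -484; answer -484
Part II: B1 = -484; m = 2; a(2) = -1*(-15) - 3*(2) = 9; iterating: a(2)=9, a(3)=36, a(4)=-63, a(5)=-45, a(6)=234, a(7)=-99, a(8)=-603, a(9)=900, a(10)=909, a(11)=-3609, a(12)=882, a(13)=9945; answer 9945
Part III: B2 = 9945; d = -19; remainder = value at the root: -5*(-19)^2 + 7*(-19)^1 - 8 = (-1805) + (-133) + (-8) = -1946; answer -1946

-1946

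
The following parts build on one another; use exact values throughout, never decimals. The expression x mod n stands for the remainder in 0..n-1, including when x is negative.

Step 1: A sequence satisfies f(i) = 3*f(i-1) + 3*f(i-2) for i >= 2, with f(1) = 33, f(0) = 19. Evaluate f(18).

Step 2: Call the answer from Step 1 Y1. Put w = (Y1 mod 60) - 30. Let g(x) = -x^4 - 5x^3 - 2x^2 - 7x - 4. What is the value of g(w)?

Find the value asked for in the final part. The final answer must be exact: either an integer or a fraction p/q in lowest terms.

-241819

Step 1: f(2) = 3*(33) + 3*(19) = 156; iterating: f(2)=156, f(3)=567, f(4)=2169, f(5)=8208, f(6)=31131, f(7)=118017, f(8)=447444, f(9)=1696383, f(10)=6431481, f(11)=24383592, f(12)=92445219, f(13)=350486433, f(14)=1328794956, f(15)=5037844167, f(16)=19099917369, f(17)=72413284608, f(18)=274539605931; answer 274539605931
Step 2: Y1 = 274539605931; w = 21; -1*(21)^4 - 5*(21)^3 - 2*(21)^2 - 7*(21)^1 - 4 = (-194481) + (-46305) + (-882) + (-147) + (-4) = -241819; answer -241819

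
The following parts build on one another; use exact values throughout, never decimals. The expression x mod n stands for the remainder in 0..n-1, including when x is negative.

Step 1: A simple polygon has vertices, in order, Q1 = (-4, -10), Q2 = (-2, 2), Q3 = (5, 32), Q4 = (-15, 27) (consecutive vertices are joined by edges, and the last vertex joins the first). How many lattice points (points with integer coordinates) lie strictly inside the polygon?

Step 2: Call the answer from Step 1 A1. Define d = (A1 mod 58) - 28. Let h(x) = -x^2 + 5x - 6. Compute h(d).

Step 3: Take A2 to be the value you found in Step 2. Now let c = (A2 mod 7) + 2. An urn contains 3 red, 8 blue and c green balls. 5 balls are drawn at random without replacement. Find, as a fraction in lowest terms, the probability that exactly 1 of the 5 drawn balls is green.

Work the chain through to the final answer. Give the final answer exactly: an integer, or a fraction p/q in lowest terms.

40/91

Step 1: cross terms: (-4*2 - -2*-10)=-28, (-2*32 - 5*2)=-74, (5*27 - -15*32)=615, (-15*-10 - -4*27)=258; twice the area = |771| = 771; area = 771/2; boundary points = 2 + 1 + 5 + 1 = 9; strictly interior points = area - boundary/2 + 1 = 382; answer 382
Step 2: A1 = 382; d = 6; -1*(6)^2 + 5*(6)^1 - 6 = (-36) + (30) + (-6) = -12; answer -12
Step 3: A2 = -12; c = 4; total draws C(15,5) = 3003; favorable C(4,1)*C(11,4) = 1320; P = 40/91; answer 40/91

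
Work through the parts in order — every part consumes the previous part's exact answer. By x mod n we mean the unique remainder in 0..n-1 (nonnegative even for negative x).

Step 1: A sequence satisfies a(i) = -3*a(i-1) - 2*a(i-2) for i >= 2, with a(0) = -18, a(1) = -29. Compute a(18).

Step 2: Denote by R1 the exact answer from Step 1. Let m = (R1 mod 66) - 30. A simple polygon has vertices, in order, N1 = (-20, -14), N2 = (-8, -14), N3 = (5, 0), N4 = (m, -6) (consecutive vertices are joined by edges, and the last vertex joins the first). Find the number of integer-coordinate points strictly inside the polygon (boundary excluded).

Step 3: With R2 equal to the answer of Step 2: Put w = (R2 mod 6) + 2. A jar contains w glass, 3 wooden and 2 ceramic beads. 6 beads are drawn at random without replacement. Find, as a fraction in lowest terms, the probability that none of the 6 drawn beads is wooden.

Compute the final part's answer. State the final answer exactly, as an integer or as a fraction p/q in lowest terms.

2/33

Step 1: a(2) = -3*(-29) - 2*(-18) = 123; iterating: a(2)=123, a(3)=-311, a(4)=687, a(5)=-1439, a(6)=2943, a(7)=-5951, a(8)=11967, a(9)=-23999, a(10)=48063, a(11)=-96191, a(12)=192447, a(13)=-384959, a(14)=769983, a(15)=-1540031, a(16)=3080127, a(17)=-6160319, a(18)=12320703; answer 12320703
Step 2: R1 = 12320703; m = -9; cross terms: (-20*-14 - -8*-14)=168, (-8*0 - 5*-14)=70, (5*-6 - -9*0)=-30, (-9*-14 - -20*-6)=6; twice the area = |214| = 214; area = 107; boundary points = 12 + 1 + 2 + 1 = 16; strictly interior points = area - boundary/2 + 1 = 100; answer 100
Step 3: R2 = 100; w = 6; total draws C(11,6) = 462; favorable C(8,6) = 28; P = 2/33; answer 2/33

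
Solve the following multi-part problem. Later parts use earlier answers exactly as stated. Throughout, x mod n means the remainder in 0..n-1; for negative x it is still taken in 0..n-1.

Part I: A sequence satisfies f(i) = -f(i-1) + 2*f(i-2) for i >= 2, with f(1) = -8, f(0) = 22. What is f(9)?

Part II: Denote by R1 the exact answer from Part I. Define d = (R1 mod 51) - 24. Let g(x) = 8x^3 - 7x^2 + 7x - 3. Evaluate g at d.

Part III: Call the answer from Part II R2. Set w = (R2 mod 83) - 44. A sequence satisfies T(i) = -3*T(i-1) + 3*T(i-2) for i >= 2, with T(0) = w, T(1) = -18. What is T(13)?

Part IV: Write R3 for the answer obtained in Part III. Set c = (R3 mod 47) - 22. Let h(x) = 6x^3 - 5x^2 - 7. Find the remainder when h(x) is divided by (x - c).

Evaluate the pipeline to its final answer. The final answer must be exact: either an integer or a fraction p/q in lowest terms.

15477

Part I: f(2) = -1*(-8) + 2*(22) = 52; iterating: f(2)=52, f(3)=-68, f(4)=172, f(5)=-308, f(6)=652, f(7)=-1268, f(8)=2572, f(9)=-5108; answer -5108
Part II: R1 = -5108; d = 19; 8*(19)^3 - 7*(19)^2 + 7*(19)^1 - 3 = (54872) + (-2527) + (133) + (-3) = 52475; answer 52475
Part III: R2 = 52475; w = -25; T(2) = -3*(-18) + 3*(-25) = -21; iterating: T(2)=-21, T(3)=9, T(4)=-90, T(5)=297, T(6)=-1161, T(7)=4374, T(8)=-16605, T(9)=62937, T(10)=-238626, T(11)=904689, T(12)=-3429945, T(13)=13003902; answer 13003902
Part IV: R3 = 13003902; c = 14; remainder = value at the root: 6*(14)^3 - 5*(14)^2 - 7 = (16464) + (-980) + (-7) = 15477; answer 15477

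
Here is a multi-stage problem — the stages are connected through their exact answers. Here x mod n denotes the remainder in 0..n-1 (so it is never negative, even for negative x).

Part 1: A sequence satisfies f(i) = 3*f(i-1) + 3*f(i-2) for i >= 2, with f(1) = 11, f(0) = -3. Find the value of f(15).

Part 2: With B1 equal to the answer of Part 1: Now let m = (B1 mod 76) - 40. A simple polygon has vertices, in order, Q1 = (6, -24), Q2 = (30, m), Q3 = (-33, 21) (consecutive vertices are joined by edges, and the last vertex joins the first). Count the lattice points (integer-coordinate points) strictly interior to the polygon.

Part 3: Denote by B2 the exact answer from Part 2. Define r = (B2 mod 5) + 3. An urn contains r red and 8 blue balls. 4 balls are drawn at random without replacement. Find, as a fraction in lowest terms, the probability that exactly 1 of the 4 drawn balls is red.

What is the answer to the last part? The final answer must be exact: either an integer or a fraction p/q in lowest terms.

56/143

Part 1: f(2) = 3*(11) + 3*(-3) = 24; iterating: f(2)=24, f(3)=105, f(4)=387, f(5)=1476, f(6)=5589, f(7)=21195, f(8)=80352, f(9)=304641, f(10)=1154979, f(11)=4378860, f(12)=16601517, f(13)=62941131, f(14)=238627944, f(15)=904707225; answer 904707225
Part 2: B1 = 904707225; m = -7; cross terms: (6*-7 - 30*-24)=678, (30*21 - -33*-7)=399, (-33*-24 - 6*21)=666; twice the area = |1743| = 1743; area = 1743/2; boundary points = 1 + 7 + 3 = 11; strictly interior points = area - boundary/2 + 1 = 867; answer 867
Part 3: B2 = 867; r = 5; total draws C(13,4) = 715; favorable C(5,1)*C(8,3) = 280; P = 56/143; answer 56/143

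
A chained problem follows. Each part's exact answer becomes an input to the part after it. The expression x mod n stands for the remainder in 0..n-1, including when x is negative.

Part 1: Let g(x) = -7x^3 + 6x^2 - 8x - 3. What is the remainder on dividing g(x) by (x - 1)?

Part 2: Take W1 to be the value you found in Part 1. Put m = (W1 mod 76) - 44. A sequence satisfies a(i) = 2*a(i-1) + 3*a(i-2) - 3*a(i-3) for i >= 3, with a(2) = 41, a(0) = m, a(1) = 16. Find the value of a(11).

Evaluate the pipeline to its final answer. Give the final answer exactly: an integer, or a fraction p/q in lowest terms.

Part 1: remainder = value at the root: -7*(1)^3 + 6*(1)^2 - 8*(1)^1 - 3 = (-7) + (6) + (-8) + (-3) = -12; answer -12
Part 2: W1 = -12; m = 20; a(3) = 2*(41) + 3*(16) - 3*(20) = 70; iterating: a(3)=70, a(4)=215, a(5)=517, a(6)=1469, a(7)=3844, a(8)=10544, a(9)=28213, a(10)=76526, a(11)=206059; answer 206059

206059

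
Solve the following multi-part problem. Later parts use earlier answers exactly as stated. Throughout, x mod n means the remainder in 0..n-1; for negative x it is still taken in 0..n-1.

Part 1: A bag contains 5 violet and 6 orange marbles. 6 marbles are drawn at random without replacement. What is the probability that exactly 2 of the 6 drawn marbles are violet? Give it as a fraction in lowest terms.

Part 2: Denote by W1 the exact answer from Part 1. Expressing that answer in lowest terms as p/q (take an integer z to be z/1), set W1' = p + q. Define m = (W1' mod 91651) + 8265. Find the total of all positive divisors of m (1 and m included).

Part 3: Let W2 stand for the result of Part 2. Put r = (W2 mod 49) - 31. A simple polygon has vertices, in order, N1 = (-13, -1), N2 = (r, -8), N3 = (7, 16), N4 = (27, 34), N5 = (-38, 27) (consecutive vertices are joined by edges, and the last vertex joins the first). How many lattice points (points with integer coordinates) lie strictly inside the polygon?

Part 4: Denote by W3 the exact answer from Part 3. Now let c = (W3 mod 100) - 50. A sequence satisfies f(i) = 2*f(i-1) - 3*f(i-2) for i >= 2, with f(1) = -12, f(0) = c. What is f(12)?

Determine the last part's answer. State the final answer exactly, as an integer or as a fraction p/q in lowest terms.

Part 1: total draws C(11,6) = 462; favorable C(5,2)*C(6,4) = 150; P = 25/77; answer 25/77
Part 2: W1 = 25/77; threaded value p + q = 102; m = 8367; 8367 = 3 * 2789; sigma = (1 + 3) * (1 + 2789) = 4 * 2790 = 11160; answer 11160
Part 3: W2 = 11160; r = 6; cross terms: (-13*-8 - 6*-1)=110, (6*16 - 7*-8)=152, (7*34 - 27*16)=-194, (27*27 - -38*34)=2021, (-38*-1 - -13*27)=389; twice the area = |2478| = 2478; area = 1239; boundary points = 1 + 1 + 2 + 1 + 1 = 6; strictly interior points = area - boundary/2 + 1 = 1237; answer 1237
Part 4: W3 = 1237; c = -13; f(2) = 2*(-12) - 3*(-13) = 15; iterating: f(2)=15, f(3)=66, f(4)=87, f(5)=-24, f(6)=-309, f(7)=-546, f(8)=-165, f(9)=1308, f(10)=3111, f(11)=2298, f(12)=-4737; answer -4737

-4737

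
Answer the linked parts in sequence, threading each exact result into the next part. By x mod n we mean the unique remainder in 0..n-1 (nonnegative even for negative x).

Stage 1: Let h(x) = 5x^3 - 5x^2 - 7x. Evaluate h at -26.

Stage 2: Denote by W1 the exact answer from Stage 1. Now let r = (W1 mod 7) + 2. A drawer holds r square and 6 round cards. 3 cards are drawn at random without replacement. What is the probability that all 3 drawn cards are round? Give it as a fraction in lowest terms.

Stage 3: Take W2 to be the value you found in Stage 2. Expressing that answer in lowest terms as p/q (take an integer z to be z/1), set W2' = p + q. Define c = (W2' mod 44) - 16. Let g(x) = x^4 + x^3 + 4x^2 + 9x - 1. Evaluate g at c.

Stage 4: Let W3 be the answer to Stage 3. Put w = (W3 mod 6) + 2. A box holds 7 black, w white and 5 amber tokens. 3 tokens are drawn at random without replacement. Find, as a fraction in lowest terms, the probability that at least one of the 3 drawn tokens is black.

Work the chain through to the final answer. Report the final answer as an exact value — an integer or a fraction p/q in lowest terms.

Stage 1: 5*(-26)^3 - 5*(-26)^2 - 7*(-26)^1 = (-87880) + (-3380) + (182) = -91078; answer -91078
Stage 2: W1 = -91078; r = 8; total draws C(14,3) = 364; favorable C(6,3) = 20; P = 5/91; answer 5/91
Stage 3: W2 = 5/91; threaded value p + q = 96; c = -8; 1*(-8)^4 + 1*(-8)^3 + 4*(-8)^2 + 9*(-8)^1 - 1 = (4096) + (-512) + (256) + (-72) + (-1) = 3767; answer 3767
Stage 4: W3 = 3767; w = 7; total draws C(19,3) = 969; complement C(12,3) = 220; favorable 969 - 220 = 749; P = 749/969; answer 749/969

749/969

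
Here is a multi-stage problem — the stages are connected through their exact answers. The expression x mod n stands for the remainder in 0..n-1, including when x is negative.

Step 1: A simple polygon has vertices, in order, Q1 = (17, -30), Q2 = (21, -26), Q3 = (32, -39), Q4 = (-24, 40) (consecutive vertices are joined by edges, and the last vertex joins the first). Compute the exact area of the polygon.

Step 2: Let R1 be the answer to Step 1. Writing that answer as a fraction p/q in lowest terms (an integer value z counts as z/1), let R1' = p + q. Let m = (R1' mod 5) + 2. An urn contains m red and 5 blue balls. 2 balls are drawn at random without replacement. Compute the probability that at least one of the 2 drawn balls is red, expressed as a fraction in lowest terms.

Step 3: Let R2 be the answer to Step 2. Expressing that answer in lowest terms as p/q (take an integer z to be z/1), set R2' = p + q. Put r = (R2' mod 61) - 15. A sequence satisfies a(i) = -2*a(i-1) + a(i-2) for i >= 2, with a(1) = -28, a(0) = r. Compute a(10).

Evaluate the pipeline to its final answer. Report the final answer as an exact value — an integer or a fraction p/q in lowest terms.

82344

Step 1: cross terms: (17*-26 - 21*-30)=188, (21*-39 - 32*-26)=13, (32*40 - -24*-39)=344, (-24*-30 - 17*40)=40; twice the area = |585| = 585; area = 585/2; answer 585/2
Step 2: R1 = 585/2; threaded value p + q = 587; m = 4; total draws C(9,2) = 36; complement C(5,2) = 10; favorable 36 - 10 = 26; P = 13/18; answer 13/18
Step 3: R2 = 13/18; threaded value p + q = 31; r = 16; a(2) = -2*(-28) + 1*(16) = 72; iterating: a(2)=72, a(3)=-172, a(4)=416, a(5)=-1004, a(6)=2424, a(7)=-5852, a(8)=14128, a(9)=-34108, a(10)=82344; answer 82344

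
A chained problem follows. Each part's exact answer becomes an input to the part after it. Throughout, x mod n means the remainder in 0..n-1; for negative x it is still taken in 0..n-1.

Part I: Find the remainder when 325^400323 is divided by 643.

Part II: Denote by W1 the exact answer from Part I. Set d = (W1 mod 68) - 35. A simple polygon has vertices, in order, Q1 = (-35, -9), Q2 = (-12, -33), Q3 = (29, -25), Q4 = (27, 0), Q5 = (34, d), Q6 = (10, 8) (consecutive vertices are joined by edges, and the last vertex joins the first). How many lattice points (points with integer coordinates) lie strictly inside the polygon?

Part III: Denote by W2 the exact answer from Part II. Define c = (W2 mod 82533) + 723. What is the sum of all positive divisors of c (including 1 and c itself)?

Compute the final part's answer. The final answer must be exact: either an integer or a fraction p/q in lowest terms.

6734

Part I: squarings mod 643: 325^1=325, 325^2=173, 325^4=351, 325^8=388, 325^16=82, 325^32=294, 325^64=274, 325^128=488, 325^256=234, 325^512=101, 325^1024=556, 325^2048=496, 325^4096=390, 325^8192=352, 325^16384=448, 325^32768=88, 325^65536=28, 325^131072=141, 325^262144=591; 325^400323 = 325^1 * 325^2 * 325^64 * 325^128 * 325^256 * 325^512 * 325^2048 * 325^4096 * 325^131072 * 325^262144 = 329 (mod 643); answer 329
Part II: W1 = 329; d = 22; cross terms: (-35*-33 - -12*-9)=1047, (-12*-25 - 29*-33)=1257, (29*0 - 27*-25)=675, (27*22 - 34*0)=594, (34*8 - 10*22)=52, (10*-9 - -35*8)=190; twice the area = |3815| = 3815; area = 3815/2; boundary points = 1 + 1 + 1 + 1 + 2 + 1 = 7; strictly interior points = area - boundary/2 + 1 = 1905; answer 1905
Part III: W2 = 1905; c = 2628; 2628 = 2^2 * 3^2 * 73; sigma = (1 + 2 + 4) * (1 + 3 + 9) * (1 + 73) = 7 * 13 * 74 = 6734; answer 6734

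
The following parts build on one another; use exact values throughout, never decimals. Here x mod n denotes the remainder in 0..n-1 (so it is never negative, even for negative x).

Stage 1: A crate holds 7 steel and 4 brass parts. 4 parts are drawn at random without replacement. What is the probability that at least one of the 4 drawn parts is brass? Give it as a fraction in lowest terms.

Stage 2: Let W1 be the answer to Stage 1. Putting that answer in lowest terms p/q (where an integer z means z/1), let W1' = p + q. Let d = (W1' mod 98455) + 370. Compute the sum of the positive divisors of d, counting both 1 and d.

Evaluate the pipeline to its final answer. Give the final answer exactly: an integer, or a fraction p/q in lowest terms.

Stage 1: total draws C(11,4) = 330; complement C(7,4) = 35; favorable 330 - 35 = 295; P = 59/66; answer 59/66
Stage 2: W1 = 59/66; threaded value p + q = 125; d = 495; 495 = 3^2 * 5 * 11; sigma = (1 + 3 + 9) * (1 + 5) * (1 + 11) = 13 * 6 * 12 = 936; answer 936

936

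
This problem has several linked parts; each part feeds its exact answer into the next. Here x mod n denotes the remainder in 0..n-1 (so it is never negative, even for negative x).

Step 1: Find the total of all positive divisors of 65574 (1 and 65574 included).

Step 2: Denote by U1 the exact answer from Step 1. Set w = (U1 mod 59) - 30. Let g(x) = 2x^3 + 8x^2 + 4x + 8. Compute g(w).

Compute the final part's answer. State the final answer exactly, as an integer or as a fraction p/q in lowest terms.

Step 1: 65574 = 2 * 3^2 * 3643; sigma = (1 + 2) * (1 + 3 + 9) * (1 + 3643) = 3 * 13 * 3644 = 142116; answer 142116
Step 2: U1 = 142116; w = 14; 2*(14)^3 + 8*(14)^2 + 4*(14)^1 + 8 = (5488) + (1568) + (56) + (8) = 7120; answer 7120

7120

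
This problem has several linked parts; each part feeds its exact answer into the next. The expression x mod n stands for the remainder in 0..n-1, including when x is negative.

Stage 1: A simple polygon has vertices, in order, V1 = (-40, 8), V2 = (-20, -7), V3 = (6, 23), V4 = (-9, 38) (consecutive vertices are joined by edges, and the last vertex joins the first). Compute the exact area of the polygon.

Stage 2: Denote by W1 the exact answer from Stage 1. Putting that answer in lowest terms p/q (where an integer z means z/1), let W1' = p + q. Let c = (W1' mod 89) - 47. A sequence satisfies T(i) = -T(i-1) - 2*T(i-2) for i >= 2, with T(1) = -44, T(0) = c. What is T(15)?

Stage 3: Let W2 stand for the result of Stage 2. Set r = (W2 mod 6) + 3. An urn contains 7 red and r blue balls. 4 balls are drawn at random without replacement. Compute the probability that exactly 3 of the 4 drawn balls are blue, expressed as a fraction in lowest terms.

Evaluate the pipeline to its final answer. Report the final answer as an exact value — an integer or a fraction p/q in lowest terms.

Stage 1: cross terms: (-40*-7 - -20*8)=440, (-20*23 - 6*-7)=-418, (6*38 - -9*23)=435, (-9*8 - -40*38)=1448; twice the area = |1905| = 1905; area = 1905/2; answer 1905/2
Stage 2: W1 = 1905/2; threaded value p + q = 1907; c = -9; T(2) = -1*(-44) - 2*(-9) = 62; iterating: T(2)=62, T(3)=26, T(4)=-150, T(5)=98, T(6)=202, T(7)=-398, T(8)=-6, T(9)=802, T(10)=-790, T(11)=-814, T(12)=2394, T(13)=-766, T(14)=-4022, T(15)=5554; answer 5554
Stage 3: W2 = 5554; r = 7; total draws C(14,4) = 1001; favorable C(7,3)*C(7,1) = 245; P = 35/143; answer 35/143

35/143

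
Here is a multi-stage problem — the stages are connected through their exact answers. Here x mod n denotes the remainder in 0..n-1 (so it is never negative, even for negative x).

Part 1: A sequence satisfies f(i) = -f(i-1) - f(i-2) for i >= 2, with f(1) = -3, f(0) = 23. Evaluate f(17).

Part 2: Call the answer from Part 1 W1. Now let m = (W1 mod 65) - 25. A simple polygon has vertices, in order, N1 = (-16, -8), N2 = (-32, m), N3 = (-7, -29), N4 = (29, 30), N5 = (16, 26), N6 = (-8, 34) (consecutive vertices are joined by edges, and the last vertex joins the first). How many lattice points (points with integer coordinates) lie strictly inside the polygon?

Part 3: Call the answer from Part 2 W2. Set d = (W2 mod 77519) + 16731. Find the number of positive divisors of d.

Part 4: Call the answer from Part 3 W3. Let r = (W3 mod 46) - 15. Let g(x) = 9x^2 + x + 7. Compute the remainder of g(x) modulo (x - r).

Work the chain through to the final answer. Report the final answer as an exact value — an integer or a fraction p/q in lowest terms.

17

Part 1: f(2) = -1*(-3) - 1*(23) = -20; iterating: f(2)=-20, f(3)=23, f(4)=-3, f(5)=-20, f(6)=23, f(7)=-3, f(8)=-20, f(9)=23, f(10)=-3, f(11)=-20, f(12)=23, f(13)=-3, f(14)=-20, f(15)=23, f(16)=-3, f(17)=-20; answer -20
Part 2: W1 = -20; m = 20; cross terms: (-16*20 - -32*-8)=-576, (-32*-29 - -7*20)=1068, (-7*30 - 29*-29)=631, (29*26 - 16*30)=274, (16*34 - -8*26)=752, (-8*-8 - -16*34)=608; twice the area = |2757| = 2757; area = 2757/2; boundary points = 4 + 1 + 1 + 1 + 8 + 2 = 17; strictly interior points = area - boundary/2 + 1 = 1371; answer 1371
Part 3: W2 = 1371; d = 18102; 18102 = 2 * 3 * 7 * 431; number of divisors = (1+1) * (1+1) * (1+1) * (1+1) = 16; answer 16
Part 4: W3 = 16; r = 1; remainder = value at the root: 9*(1)^2 + 1*(1)^1 + 7 = (9) + (1) + (7) = 17; answer 17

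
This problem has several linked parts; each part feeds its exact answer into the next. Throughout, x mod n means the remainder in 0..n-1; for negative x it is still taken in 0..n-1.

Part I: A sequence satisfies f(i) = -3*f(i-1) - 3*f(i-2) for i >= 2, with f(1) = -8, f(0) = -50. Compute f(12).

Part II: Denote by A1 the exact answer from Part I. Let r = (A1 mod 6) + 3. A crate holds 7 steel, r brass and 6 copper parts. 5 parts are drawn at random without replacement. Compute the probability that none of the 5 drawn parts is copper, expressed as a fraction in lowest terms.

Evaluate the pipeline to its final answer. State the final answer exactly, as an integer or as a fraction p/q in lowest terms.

Part I: f(2) = -3*(-8) - 3*(-50) = 174; iterating: f(2)=174, f(3)=-498, f(4)=972, f(5)=-1422, f(6)=1350, f(7)=216, f(8)=-4698, f(9)=13446, f(10)=-26244, f(11)=38394, f(12)=-36450; answer -36450
Part II: A1 = -36450; r = 3; total draws C(16,5) = 4368; favorable C(10,5) = 252; P = 3/52; answer 3/52

3/52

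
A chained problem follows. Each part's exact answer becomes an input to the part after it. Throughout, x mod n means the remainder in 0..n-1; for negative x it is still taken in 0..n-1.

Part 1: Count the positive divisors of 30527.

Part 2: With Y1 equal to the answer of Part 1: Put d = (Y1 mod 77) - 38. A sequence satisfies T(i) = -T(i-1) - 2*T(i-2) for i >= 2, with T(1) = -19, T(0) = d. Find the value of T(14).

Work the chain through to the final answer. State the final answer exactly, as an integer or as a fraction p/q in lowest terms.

Part 1: 30527 = 7^3 * 89; number of divisors = (3+1) * (1+1) = 8; answer 8
Part 2: Y1 = 8; d = -30; T(2) = -1*(-19) - 2*(-30) = 79; iterating: T(2)=79, T(3)=-41, T(4)=-117, T(5)=199, T(6)=35, T(7)=-433, T(8)=363, T(9)=503, T(10)=-1229, T(11)=223, T(12)=2235, T(13)=-2681, T(14)=-1789; answer -1789

-1789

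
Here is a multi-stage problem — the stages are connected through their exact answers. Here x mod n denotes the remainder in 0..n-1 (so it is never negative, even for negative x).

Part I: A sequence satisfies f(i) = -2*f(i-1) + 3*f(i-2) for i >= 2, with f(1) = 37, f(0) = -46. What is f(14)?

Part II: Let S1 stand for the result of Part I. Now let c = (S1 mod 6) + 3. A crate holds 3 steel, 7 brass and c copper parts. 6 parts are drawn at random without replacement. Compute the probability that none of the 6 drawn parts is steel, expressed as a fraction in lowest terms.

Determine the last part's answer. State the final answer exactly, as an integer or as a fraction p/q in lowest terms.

33/136

Part I: f(2) = -2*(37) + 3*(-46) = -212; iterating: f(2)=-212, f(3)=535, f(4)=-1706, f(5)=5017, f(6)=-15152, f(7)=45355, f(8)=-136166, f(9)=408397, f(10)=-1225292, f(11)=3675775, f(12)=-11027426, f(13)=33082177, f(14)=-99246632; answer -99246632
Part II: S1 = -99246632; c = 7; total draws C(17,6) = 12376; favorable C(14,6) = 3003; P = 33/136; answer 33/136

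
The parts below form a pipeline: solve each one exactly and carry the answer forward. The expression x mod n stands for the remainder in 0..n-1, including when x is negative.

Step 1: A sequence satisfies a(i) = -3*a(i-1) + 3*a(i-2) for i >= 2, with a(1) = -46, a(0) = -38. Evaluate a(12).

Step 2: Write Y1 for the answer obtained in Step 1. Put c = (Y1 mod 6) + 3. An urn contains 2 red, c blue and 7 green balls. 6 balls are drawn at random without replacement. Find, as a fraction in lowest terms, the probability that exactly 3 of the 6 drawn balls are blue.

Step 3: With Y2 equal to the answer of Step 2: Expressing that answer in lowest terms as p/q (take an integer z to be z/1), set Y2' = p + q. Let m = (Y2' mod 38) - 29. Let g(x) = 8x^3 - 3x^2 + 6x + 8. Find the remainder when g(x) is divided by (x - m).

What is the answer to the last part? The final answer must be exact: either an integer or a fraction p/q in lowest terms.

-40265

Step 1: a(2) = -3*(-46) + 3*(-38) = 24; iterating: a(2)=24, a(3)=-210, a(4)=702, a(5)=-2736, a(6)=10314, a(7)=-39150, a(8)=148392, a(9)=-562626, a(10)=2133054, a(11)=-8087040, a(12)=30660282; answer 30660282
Step 2: Y1 = 30660282; c = 3; total draws C(12,6) = 924; favorable C(3,3)*C(9,3) = 84; P = 1/11; answer 1/11
Step 3: Y2 = 1/11; threaded value p + q = 12; m = -17; remainder = value at the root: 8*(-17)^3 - 3*(-17)^2 + 6*(-17)^1 + 8 = (-39304) + (-867) + (-102) + (8) = -40265; answer -40265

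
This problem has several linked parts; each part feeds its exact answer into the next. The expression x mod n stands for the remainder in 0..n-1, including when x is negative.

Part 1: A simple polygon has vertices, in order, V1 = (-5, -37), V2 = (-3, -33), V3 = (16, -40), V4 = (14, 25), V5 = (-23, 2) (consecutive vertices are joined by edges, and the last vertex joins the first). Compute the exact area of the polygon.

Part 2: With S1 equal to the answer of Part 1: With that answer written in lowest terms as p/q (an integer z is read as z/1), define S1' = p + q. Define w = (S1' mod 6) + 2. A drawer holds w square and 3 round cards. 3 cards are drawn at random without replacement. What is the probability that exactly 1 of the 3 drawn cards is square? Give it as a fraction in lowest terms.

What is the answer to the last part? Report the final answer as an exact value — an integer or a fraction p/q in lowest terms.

Part 1: cross terms: (-5*-33 - -3*-37)=54, (-3*-40 - 16*-33)=648, (16*25 - 14*-40)=960, (14*2 - -23*25)=603, (-23*-37 - -5*2)=861; twice the area = |3126| = 3126; area = 1563; answer 1563
Part 2: S1 = 1563; threaded value p + q = 1564; w = 6; total draws C(9,3) = 84; favorable C(6,1)*C(3,2) = 18; P = 3/14; answer 3/14

3/14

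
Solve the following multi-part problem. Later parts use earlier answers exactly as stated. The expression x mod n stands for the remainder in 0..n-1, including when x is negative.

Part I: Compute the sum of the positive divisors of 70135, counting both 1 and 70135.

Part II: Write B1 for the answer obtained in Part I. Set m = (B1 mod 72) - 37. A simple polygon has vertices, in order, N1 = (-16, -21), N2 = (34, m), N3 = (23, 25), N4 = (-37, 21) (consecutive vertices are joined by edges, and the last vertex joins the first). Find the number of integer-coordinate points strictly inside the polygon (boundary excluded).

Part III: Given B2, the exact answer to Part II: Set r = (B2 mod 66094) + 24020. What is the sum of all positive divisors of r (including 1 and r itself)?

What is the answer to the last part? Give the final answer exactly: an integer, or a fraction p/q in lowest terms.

28200

Part I: 70135 = 5 * 13^2 * 83; sigma = (1 + 5) * (1 + 13 + 169) * (1 + 83) = 6 * 183 * 84 = 92232; answer 92232
Part II: B1 = 92232; m = -37; cross terms: (-16*-37 - 34*-21)=1306, (34*25 - 23*-37)=1701, (23*21 - -37*25)=1408, (-37*-21 - -16*21)=1113; twice the area = |5528| = 5528; area = 2764; boundary points = 2 + 1 + 4 + 21 = 28; strictly interior points = area - boundary/2 + 1 = 2751; answer 2751
Part III: B2 = 2751; r = 26771; 26771 = 19 * 1409; sigma = (1 + 19) * (1 + 1409) = 20 * 1410 = 28200; answer 28200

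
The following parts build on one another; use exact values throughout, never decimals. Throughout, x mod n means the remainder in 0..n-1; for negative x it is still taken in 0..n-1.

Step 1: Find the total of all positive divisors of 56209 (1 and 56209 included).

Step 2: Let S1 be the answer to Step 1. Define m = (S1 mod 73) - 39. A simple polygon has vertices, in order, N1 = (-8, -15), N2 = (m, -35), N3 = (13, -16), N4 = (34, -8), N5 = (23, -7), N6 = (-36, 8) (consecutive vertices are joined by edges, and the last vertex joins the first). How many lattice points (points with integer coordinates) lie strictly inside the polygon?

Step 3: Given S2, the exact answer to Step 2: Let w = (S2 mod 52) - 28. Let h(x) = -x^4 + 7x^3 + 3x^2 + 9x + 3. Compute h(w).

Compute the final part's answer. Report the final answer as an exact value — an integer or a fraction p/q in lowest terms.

Step 1: 56209 is prime, so its only divisors are 1 and 56209; sigma = 1 + 56209 = 56210; answer 56210
Step 2: S1 = 56210; m = -39; cross terms: (-8*-35 - -39*-15)=-305, (-39*-16 - 13*-35)=1079, (13*-8 - 34*-16)=440, (34*-7 - 23*-8)=-54, (23*8 - -36*-7)=-68, (-36*-15 - -8*8)=604; twice the area = |1696| = 1696; area = 848; boundary points = 1 + 1 + 1 + 1 + 1 + 1 = 6; strictly interior points = area - boundary/2 + 1 = 846; answer 846
Step 3: S2 = 846; w = -14; -1*(-14)^4 + 7*(-14)^3 + 3*(-14)^2 + 9*(-14)^1 + 3 = (-38416) + (-19208) + (588) + (-126) + (3) = -57159; answer -57159

-57159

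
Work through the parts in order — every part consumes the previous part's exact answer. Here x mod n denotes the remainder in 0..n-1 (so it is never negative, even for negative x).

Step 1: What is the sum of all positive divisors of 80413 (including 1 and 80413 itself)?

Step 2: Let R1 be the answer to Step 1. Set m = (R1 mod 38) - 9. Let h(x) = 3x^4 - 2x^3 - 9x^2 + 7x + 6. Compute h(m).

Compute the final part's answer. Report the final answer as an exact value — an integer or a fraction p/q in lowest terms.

40255

Step 1: 80413 = 97 * 829; sigma = (1 + 97) * (1 + 829) = 98 * 830 = 81340; answer 81340
Step 2: R1 = 81340; m = 11; 3*(11)^4 - 2*(11)^3 - 9*(11)^2 + 7*(11)^1 + 6 = (43923) + (-2662) + (-1089) + (77) + (6) = 40255; answer 40255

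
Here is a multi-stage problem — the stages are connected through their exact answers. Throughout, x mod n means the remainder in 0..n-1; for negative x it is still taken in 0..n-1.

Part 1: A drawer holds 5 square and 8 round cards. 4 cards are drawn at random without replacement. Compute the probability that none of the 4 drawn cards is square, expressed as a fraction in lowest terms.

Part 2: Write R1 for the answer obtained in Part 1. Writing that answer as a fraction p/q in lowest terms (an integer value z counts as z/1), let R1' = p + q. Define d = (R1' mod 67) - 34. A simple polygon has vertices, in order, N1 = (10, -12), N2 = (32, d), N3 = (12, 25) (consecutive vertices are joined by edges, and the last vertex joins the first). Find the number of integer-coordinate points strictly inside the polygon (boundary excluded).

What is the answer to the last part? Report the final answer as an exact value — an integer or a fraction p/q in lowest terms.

Part 1: total draws C(13,4) = 715; favorable C(8,4) = 70; P = 14/143; answer 14/143
Part 2: R1 = 14/143; threaded value p + q = 157; d = -11; cross terms: (10*-11 - 32*-12)=274, (32*25 - 12*-11)=932, (12*-12 - 10*25)=-394; twice the area = |812| = 812; area = 406; boundary points = 1 + 4 + 1 = 6; strictly interior points = area - boundary/2 + 1 = 404; answer 404

404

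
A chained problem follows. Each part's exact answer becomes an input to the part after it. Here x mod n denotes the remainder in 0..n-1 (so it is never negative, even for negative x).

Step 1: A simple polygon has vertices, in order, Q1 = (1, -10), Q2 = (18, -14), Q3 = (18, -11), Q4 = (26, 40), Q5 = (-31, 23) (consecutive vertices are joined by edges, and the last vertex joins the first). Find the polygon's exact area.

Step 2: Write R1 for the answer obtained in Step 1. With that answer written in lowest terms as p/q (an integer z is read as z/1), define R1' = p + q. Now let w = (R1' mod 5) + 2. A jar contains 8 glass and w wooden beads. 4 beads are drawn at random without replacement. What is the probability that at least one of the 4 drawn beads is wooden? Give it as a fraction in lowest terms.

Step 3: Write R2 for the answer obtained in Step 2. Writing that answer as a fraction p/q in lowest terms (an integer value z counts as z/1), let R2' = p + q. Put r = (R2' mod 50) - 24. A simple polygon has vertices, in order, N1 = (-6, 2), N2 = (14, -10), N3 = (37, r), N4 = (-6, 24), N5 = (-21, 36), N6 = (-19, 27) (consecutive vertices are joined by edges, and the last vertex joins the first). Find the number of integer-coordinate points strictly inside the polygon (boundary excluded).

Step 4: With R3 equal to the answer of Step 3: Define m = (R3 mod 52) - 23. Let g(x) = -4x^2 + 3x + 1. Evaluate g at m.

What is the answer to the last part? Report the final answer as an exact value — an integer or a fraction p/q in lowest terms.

-2001

Step 1: cross terms: (1*-14 - 18*-10)=166, (18*-11 - 18*-14)=54, (18*40 - 26*-11)=1006, (26*23 - -31*40)=1838, (-31*-10 - 1*23)=287; twice the area = |3351| = 3351; area = 3351/2; answer 3351/2
Step 2: R1 = 3351/2; threaded value p + q = 3353; w = 5; total draws C(13,4) = 715; complement C(8,4) = 70; favorable 715 - 70 = 645; P = 129/143; answer 129/143
Step 3: R2 = 129/143; threaded value p + q = 272; r = -2; cross terms: (-6*-10 - 14*2)=32, (14*-2 - 37*-10)=342, (37*24 - -6*-2)=876, (-6*36 - -21*24)=288, (-21*27 - -19*36)=117, (-19*2 - -6*27)=124; twice the area = |1779| = 1779; area = 1779/2; boundary points = 4 + 1 + 1 + 3 + 1 + 1 = 11; strictly interior points = area - boundary/2 + 1 = 885; answer 885
Step 4: R3 = 885; m = -22; -4*(-22)^2 + 3*(-22)^1 + 1 = (-1936) + (-66) + (1) = -2001; answer -2001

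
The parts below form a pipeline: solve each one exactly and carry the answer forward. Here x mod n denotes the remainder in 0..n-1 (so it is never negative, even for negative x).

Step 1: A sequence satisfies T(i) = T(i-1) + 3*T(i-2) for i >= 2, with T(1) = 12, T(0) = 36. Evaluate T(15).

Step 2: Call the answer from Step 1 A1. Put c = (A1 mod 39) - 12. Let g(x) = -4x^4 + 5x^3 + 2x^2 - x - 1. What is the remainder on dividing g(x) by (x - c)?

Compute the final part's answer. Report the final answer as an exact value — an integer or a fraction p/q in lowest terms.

-22447

Step 1: T(2) = 1*(12) + 3*(36) = 120; iterating: T(2)=120, T(3)=156, T(4)=516, T(5)=984, T(6)=2532, T(7)=5484, T(8)=13080, T(9)=29532, T(10)=68772, T(11)=157368, T(12)=363684, T(13)=835788, T(14)=1926840, T(15)=4434204; answer 4434204
Step 2: A1 = 4434204; c = 9; remainder = value at the root: -4*(9)^4 + 5*(9)^3 + 2*(9)^2 - 1*(9)^1 - 1 = (-26244) + (3645) + (162) + (-9) + (-1) = -22447; answer -22447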